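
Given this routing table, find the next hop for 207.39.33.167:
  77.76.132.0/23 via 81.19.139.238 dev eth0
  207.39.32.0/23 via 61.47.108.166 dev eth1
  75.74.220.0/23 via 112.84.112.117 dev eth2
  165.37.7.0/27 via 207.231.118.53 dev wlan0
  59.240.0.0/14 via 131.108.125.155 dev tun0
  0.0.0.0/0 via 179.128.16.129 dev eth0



Longest prefix match for 207.39.33.167:
  /23 77.76.132.0: no
  /23 207.39.32.0: MATCH
  /23 75.74.220.0: no
  /27 165.37.7.0: no
  /14 59.240.0.0: no
  /0 0.0.0.0: MATCH
Selected: next-hop 61.47.108.166 via eth1 (matched /23)


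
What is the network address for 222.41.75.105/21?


IP:   11011110.00101001.01001011.01101001
Mask: 11111111.11111111.11111000.00000000
AND operation:
Net:  11011110.00101001.01001000.00000000
Network: 222.41.72.0/21


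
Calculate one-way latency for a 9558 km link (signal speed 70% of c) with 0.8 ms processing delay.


Speed = 0.7 * 3e5 km/s = 210000 km/s
Propagation delay = 9558 / 210000 = 0.0455 s = 45.5143 ms
Processing delay = 0.8 ms
Total one-way latency = 46.3143 ms


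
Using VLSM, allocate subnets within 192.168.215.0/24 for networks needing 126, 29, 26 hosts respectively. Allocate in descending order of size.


126 hosts -> /25 (126 usable): 192.168.215.0/25
29 hosts -> /27 (30 usable): 192.168.215.128/27
26 hosts -> /27 (30 usable): 192.168.215.160/27
Allocation: 192.168.215.0/25 (126 hosts, 126 usable); 192.168.215.128/27 (29 hosts, 30 usable); 192.168.215.160/27 (26 hosts, 30 usable)


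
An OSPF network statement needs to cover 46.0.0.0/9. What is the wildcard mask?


Subnet mask: 255.128.0.0
Wildcard = 255.255.255.255 - subnet mask
255 - 255 = 0
255 - 128 = 127
255 - 0 = 255
255 - 0 = 255
Wildcard: 0.127.255.255


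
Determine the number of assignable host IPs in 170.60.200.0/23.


Host bits = 32 - 23 = 9
Total addresses = 2^9 = 512
Usable = total - 2 (network and broadcast)
Usable hosts: 510


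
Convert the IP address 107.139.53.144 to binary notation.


107 = 01101011
139 = 10001011
53 = 00110101
144 = 10010000
Binary: 01101011.10001011.00110101.10010000


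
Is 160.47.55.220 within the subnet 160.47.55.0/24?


Subnet network: 160.47.55.0
Test IP AND mask: 160.47.55.0
Yes, 160.47.55.220 is in 160.47.55.0/24


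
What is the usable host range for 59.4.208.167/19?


Network: 59.4.192.0
Broadcast: 59.4.223.255
First usable = network + 1
Last usable = broadcast - 1
Range: 59.4.192.1 to 59.4.223.254


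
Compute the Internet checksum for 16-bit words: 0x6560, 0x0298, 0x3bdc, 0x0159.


Sum all words (with carry folding):
+ 0x6560 = 0x6560
+ 0x0298 = 0x67f8
+ 0x3bdc = 0xa3d4
+ 0x0159 = 0xa52d
One's complement: ~0xa52d
Checksum = 0x5ad2


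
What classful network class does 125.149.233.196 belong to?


First octet: 125
Binary: 01111101
0xxxxxxx -> Class A (1-126)
Class A, default mask 255.0.0.0 (/8)


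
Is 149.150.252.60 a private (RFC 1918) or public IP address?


RFC 1918 private ranges:
  10.0.0.0/8 (10.0.0.0 - 10.255.255.255)
  172.16.0.0/12 (172.16.0.0 - 172.31.255.255)
  192.168.0.0/16 (192.168.0.0 - 192.168.255.255)
Public (not in any RFC 1918 range)


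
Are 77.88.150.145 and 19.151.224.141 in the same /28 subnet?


Mask: 255.255.255.240
77.88.150.145 AND mask = 77.88.150.144
19.151.224.141 AND mask = 19.151.224.128
No, different subnets (77.88.150.144 vs 19.151.224.128)


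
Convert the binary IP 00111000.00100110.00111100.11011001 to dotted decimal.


00111000 = 56
00100110 = 38
00111100 = 60
11011001 = 217
IP: 56.38.60.217


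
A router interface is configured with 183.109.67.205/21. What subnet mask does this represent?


/21 means 21 network bits, 11 host bits
Binary: 11111111111111111111100000000000
Mask: 255.255.248.0


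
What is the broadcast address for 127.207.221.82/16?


Network: 127.207.0.0/16
Host bits = 16
Set all host bits to 1:
Broadcast: 127.207.255.255


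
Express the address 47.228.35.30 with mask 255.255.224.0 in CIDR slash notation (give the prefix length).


Binary: 11111111.11111111.11100000.00000000
Count leading 1s
Prefix: /19


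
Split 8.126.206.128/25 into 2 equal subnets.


New prefix = 25 + 1 = 26
Each subnet has 64 addresses
  8.126.206.128/26
  8.126.206.192/26
Subnets: 8.126.206.128/26, 8.126.206.192/26


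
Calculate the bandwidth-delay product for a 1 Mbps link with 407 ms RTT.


BDP = bandwidth * RTT
= 1 Mbps * 407 ms
= 1 * 1e6 * 407 / 1000 bits
= 407000 bits
= 50875 bytes
= 49.6826 KB
BDP = 407000 bits (50875 bytes)


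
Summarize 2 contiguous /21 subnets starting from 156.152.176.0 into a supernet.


Original prefix: /21
Number of subnets: 2 = 2^1
New prefix = 21 - 1 = 20
Supernet: 156.152.176.0/20


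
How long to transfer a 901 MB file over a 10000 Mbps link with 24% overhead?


Effective throughput = 10000 * (1 - 24/100) = 7600 Mbps
File size in Mb = 901 * 8 = 7208 Mb
Time = 7208 / 7600
Time = 0.9484 seconds


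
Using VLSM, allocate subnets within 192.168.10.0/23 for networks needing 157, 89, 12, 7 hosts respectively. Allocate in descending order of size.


157 hosts -> /24 (254 usable): 192.168.10.0/24
89 hosts -> /25 (126 usable): 192.168.11.0/25
12 hosts -> /28 (14 usable): 192.168.11.128/28
7 hosts -> /28 (14 usable): 192.168.11.144/28
Allocation: 192.168.10.0/24 (157 hosts, 254 usable); 192.168.11.0/25 (89 hosts, 126 usable); 192.168.11.128/28 (12 hosts, 14 usable); 192.168.11.144/28 (7 hosts, 14 usable)


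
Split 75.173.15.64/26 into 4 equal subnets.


New prefix = 26 + 2 = 28
Each subnet has 16 addresses
  75.173.15.64/28
  75.173.15.80/28
  75.173.15.96/28
  75.173.15.112/28
Subnets: 75.173.15.64/28, 75.173.15.80/28, 75.173.15.96/28, 75.173.15.112/28


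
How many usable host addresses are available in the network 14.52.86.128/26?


Host bits = 32 - 26 = 6
Total addresses = 2^6 = 64
Usable = total - 2 (network and broadcast)
Usable hosts: 62


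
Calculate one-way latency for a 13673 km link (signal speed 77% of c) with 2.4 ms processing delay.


Speed = 0.77 * 3e5 km/s = 231000 km/s
Propagation delay = 13673 / 231000 = 0.0592 s = 59.1905 ms
Processing delay = 2.4 ms
Total one-way latency = 61.5905 ms


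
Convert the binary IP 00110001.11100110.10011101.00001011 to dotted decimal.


00110001 = 49
11100110 = 230
10011101 = 157
00001011 = 11
IP: 49.230.157.11


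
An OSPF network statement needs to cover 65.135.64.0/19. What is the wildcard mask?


Subnet mask: 255.255.224.0
Wildcard = 255.255.255.255 - subnet mask
255 - 255 = 0
255 - 255 = 0
255 - 224 = 31
255 - 0 = 255
Wildcard: 0.0.31.255


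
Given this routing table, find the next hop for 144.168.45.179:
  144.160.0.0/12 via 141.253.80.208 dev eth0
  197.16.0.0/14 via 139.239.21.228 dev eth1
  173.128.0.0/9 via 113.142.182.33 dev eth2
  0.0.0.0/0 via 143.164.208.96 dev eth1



Longest prefix match for 144.168.45.179:
  /12 144.160.0.0: MATCH
  /14 197.16.0.0: no
  /9 173.128.0.0: no
  /0 0.0.0.0: MATCH
Selected: next-hop 141.253.80.208 via eth0 (matched /12)


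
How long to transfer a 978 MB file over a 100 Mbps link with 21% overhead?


Effective throughput = 100 * (1 - 21/100) = 79 Mbps
File size in Mb = 978 * 8 = 7824 Mb
Time = 7824 / 79
Time = 99.038 seconds


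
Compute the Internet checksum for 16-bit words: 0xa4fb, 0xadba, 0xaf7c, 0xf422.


Sum all words (with carry folding):
+ 0xa4fb = 0xa4fb
+ 0xadba = 0x52b6
+ 0xaf7c = 0x0233
+ 0xf422 = 0xf655
One's complement: ~0xf655
Checksum = 0x09aa


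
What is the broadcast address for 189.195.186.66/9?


Network: 189.128.0.0/9
Host bits = 23
Set all host bits to 1:
Broadcast: 189.255.255.255


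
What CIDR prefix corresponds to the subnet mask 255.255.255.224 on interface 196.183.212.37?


Binary: 11111111.11111111.11111111.11100000
Count leading 1s
Prefix: /27


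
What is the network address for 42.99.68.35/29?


IP:   00101010.01100011.01000100.00100011
Mask: 11111111.11111111.11111111.11111000
AND operation:
Net:  00101010.01100011.01000100.00100000
Network: 42.99.68.32/29


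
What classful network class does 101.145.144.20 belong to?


First octet: 101
Binary: 01100101
0xxxxxxx -> Class A (1-126)
Class A, default mask 255.0.0.0 (/8)


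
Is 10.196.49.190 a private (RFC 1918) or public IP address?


RFC 1918 private ranges:
  10.0.0.0/8 (10.0.0.0 - 10.255.255.255)
  172.16.0.0/12 (172.16.0.0 - 172.31.255.255)
  192.168.0.0/16 (192.168.0.0 - 192.168.255.255)
Private (in 10.0.0.0/8)


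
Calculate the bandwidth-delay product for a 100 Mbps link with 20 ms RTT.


BDP = bandwidth * RTT
= 100 Mbps * 20 ms
= 100 * 1e6 * 20 / 1000 bits
= 2000000 bits
= 250000 bytes
= 244.1406 KB
BDP = 2000000 bits (250000 bytes)


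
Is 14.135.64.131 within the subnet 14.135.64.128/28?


Subnet network: 14.135.64.128
Test IP AND mask: 14.135.64.128
Yes, 14.135.64.131 is in 14.135.64.128/28


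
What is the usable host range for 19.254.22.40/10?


Network: 19.192.0.0
Broadcast: 19.255.255.255
First usable = network + 1
Last usable = broadcast - 1
Range: 19.192.0.1 to 19.255.255.254


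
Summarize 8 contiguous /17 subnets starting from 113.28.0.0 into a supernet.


Original prefix: /17
Number of subnets: 8 = 2^3
New prefix = 17 - 3 = 14
Supernet: 113.28.0.0/14


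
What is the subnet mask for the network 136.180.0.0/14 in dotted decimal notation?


/14 means 14 network bits, 18 host bits
Binary: 11111111111111000000000000000000
Mask: 255.252.0.0


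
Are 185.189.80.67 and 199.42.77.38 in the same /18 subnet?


Mask: 255.255.192.0
185.189.80.67 AND mask = 185.189.64.0
199.42.77.38 AND mask = 199.42.64.0
No, different subnets (185.189.64.0 vs 199.42.64.0)


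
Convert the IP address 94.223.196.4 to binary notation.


94 = 01011110
223 = 11011111
196 = 11000100
4 = 00000100
Binary: 01011110.11011111.11000100.00000100


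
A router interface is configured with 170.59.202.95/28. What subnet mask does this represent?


/28 means 28 network bits, 4 host bits
Binary: 11111111111111111111111111110000
Mask: 255.255.255.240


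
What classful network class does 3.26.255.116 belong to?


First octet: 3
Binary: 00000011
0xxxxxxx -> Class A (1-126)
Class A, default mask 255.0.0.0 (/8)


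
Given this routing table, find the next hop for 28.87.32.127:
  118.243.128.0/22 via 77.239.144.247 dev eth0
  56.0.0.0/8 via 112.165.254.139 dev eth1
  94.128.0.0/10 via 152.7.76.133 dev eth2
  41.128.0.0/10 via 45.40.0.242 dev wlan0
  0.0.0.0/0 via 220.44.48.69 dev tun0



Longest prefix match for 28.87.32.127:
  /22 118.243.128.0: no
  /8 56.0.0.0: no
  /10 94.128.0.0: no
  /10 41.128.0.0: no
  /0 0.0.0.0: MATCH
Selected: next-hop 220.44.48.69 via tun0 (matched /0)


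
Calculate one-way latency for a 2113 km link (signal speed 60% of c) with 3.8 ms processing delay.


Speed = 0.6 * 3e5 km/s = 180000 km/s
Propagation delay = 2113 / 180000 = 0.0117 s = 11.7389 ms
Processing delay = 3.8 ms
Total one-way latency = 15.5389 ms


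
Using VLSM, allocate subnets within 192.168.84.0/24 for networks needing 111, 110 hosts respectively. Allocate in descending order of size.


111 hosts -> /25 (126 usable): 192.168.84.0/25
110 hosts -> /25 (126 usable): 192.168.84.128/25
Allocation: 192.168.84.0/25 (111 hosts, 126 usable); 192.168.84.128/25 (110 hosts, 126 usable)


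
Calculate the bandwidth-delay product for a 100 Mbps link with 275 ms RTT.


BDP = bandwidth * RTT
= 100 Mbps * 275 ms
= 100 * 1e6 * 275 / 1000 bits
= 27500000 bits
= 3437500 bytes
= 3356.9336 KB
BDP = 27500000 bits (3437500 bytes)


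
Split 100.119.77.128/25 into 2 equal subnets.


New prefix = 25 + 1 = 26
Each subnet has 64 addresses
  100.119.77.128/26
  100.119.77.192/26
Subnets: 100.119.77.128/26, 100.119.77.192/26


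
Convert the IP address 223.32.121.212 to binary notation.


223 = 11011111
32 = 00100000
121 = 01111001
212 = 11010100
Binary: 11011111.00100000.01111001.11010100


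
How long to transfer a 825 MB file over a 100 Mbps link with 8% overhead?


Effective throughput = 100 * (1 - 8/100) = 92 Mbps
File size in Mb = 825 * 8 = 6600 Mb
Time = 6600 / 92
Time = 71.7391 seconds


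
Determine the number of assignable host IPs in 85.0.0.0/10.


Host bits = 32 - 10 = 22
Total addresses = 2^22 = 4194304
Usable = total - 2 (network and broadcast)
Usable hosts: 4194302


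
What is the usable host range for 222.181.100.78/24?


Network: 222.181.100.0
Broadcast: 222.181.100.255
First usable = network + 1
Last usable = broadcast - 1
Range: 222.181.100.1 to 222.181.100.254


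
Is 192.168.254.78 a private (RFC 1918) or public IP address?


RFC 1918 private ranges:
  10.0.0.0/8 (10.0.0.0 - 10.255.255.255)
  172.16.0.0/12 (172.16.0.0 - 172.31.255.255)
  192.168.0.0/16 (192.168.0.0 - 192.168.255.255)
Private (in 192.168.0.0/16)


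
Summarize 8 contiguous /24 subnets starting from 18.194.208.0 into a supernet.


Original prefix: /24
Number of subnets: 8 = 2^3
New prefix = 24 - 3 = 21
Supernet: 18.194.208.0/21


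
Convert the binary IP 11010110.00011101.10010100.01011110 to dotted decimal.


11010110 = 214
00011101 = 29
10010100 = 148
01011110 = 94
IP: 214.29.148.94


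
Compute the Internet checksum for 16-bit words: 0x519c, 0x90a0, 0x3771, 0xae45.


Sum all words (with carry folding):
+ 0x519c = 0x519c
+ 0x90a0 = 0xe23c
+ 0x3771 = 0x19ae
+ 0xae45 = 0xc7f3
One's complement: ~0xc7f3
Checksum = 0x380c


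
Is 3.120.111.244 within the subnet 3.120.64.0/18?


Subnet network: 3.120.64.0
Test IP AND mask: 3.120.64.0
Yes, 3.120.111.244 is in 3.120.64.0/18


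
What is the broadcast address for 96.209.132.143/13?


Network: 96.208.0.0/13
Host bits = 19
Set all host bits to 1:
Broadcast: 96.215.255.255


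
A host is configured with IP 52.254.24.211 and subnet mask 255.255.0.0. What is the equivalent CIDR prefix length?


Binary: 11111111.11111111.00000000.00000000
Count leading 1s
Prefix: /16


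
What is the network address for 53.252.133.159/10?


IP:   00110101.11111100.10000101.10011111
Mask: 11111111.11000000.00000000.00000000
AND operation:
Net:  00110101.11000000.00000000.00000000
Network: 53.192.0.0/10


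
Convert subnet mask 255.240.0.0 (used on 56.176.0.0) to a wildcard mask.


Subnet mask: 255.240.0.0
Wildcard = 255.255.255.255 - subnet mask
255 - 255 = 0
255 - 240 = 15
255 - 0 = 255
255 - 0 = 255
Wildcard: 0.15.255.255


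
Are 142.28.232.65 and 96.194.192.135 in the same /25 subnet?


Mask: 255.255.255.128
142.28.232.65 AND mask = 142.28.232.0
96.194.192.135 AND mask = 96.194.192.128
No, different subnets (142.28.232.0 vs 96.194.192.128)


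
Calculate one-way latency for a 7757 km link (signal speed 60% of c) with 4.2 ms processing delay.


Speed = 0.6 * 3e5 km/s = 180000 km/s
Propagation delay = 7757 / 180000 = 0.0431 s = 43.0944 ms
Processing delay = 4.2 ms
Total one-way latency = 47.2944 ms


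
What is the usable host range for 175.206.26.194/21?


Network: 175.206.24.0
Broadcast: 175.206.31.255
First usable = network + 1
Last usable = broadcast - 1
Range: 175.206.24.1 to 175.206.31.254


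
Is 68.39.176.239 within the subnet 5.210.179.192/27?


Subnet network: 5.210.179.192
Test IP AND mask: 68.39.176.224
No, 68.39.176.239 is not in 5.210.179.192/27


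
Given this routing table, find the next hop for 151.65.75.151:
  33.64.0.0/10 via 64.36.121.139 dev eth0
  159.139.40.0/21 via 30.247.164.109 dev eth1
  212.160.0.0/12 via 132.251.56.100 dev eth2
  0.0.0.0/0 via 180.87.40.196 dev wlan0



Longest prefix match for 151.65.75.151:
  /10 33.64.0.0: no
  /21 159.139.40.0: no
  /12 212.160.0.0: no
  /0 0.0.0.0: MATCH
Selected: next-hop 180.87.40.196 via wlan0 (matched /0)


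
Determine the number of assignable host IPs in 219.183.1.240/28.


Host bits = 32 - 28 = 4
Total addresses = 2^4 = 16
Usable = total - 2 (network and broadcast)
Usable hosts: 14


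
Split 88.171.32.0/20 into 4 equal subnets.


New prefix = 20 + 2 = 22
Each subnet has 1024 addresses
  88.171.32.0/22
  88.171.36.0/22
  88.171.40.0/22
  88.171.44.0/22
Subnets: 88.171.32.0/22, 88.171.36.0/22, 88.171.40.0/22, 88.171.44.0/22


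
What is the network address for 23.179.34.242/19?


IP:   00010111.10110011.00100010.11110010
Mask: 11111111.11111111.11100000.00000000
AND operation:
Net:  00010111.10110011.00100000.00000000
Network: 23.179.32.0/19


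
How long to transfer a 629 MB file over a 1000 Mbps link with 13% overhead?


Effective throughput = 1000 * (1 - 13/100) = 870 Mbps
File size in Mb = 629 * 8 = 5032 Mb
Time = 5032 / 870
Time = 5.7839 seconds


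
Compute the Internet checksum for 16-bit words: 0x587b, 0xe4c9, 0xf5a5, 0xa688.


Sum all words (with carry folding):
+ 0x587b = 0x587b
+ 0xe4c9 = 0x3d45
+ 0xf5a5 = 0x32eb
+ 0xa688 = 0xd973
One's complement: ~0xd973
Checksum = 0x268c


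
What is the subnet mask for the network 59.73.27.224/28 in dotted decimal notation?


/28 means 28 network bits, 4 host bits
Binary: 11111111111111111111111111110000
Mask: 255.255.255.240


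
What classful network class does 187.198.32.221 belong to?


First octet: 187
Binary: 10111011
10xxxxxx -> Class B (128-191)
Class B, default mask 255.255.0.0 (/16)


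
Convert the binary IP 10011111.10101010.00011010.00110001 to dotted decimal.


10011111 = 159
10101010 = 170
00011010 = 26
00110001 = 49
IP: 159.170.26.49


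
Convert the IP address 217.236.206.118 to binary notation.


217 = 11011001
236 = 11101100
206 = 11001110
118 = 01110110
Binary: 11011001.11101100.11001110.01110110


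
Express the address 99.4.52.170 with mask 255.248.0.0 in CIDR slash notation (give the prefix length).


Binary: 11111111.11111000.00000000.00000000
Count leading 1s
Prefix: /13


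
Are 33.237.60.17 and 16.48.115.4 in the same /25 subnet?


Mask: 255.255.255.128
33.237.60.17 AND mask = 33.237.60.0
16.48.115.4 AND mask = 16.48.115.0
No, different subnets (33.237.60.0 vs 16.48.115.0)


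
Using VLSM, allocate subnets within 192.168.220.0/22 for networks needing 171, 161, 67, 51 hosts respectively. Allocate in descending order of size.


171 hosts -> /24 (254 usable): 192.168.220.0/24
161 hosts -> /24 (254 usable): 192.168.221.0/24
67 hosts -> /25 (126 usable): 192.168.222.0/25
51 hosts -> /26 (62 usable): 192.168.222.128/26
Allocation: 192.168.220.0/24 (171 hosts, 254 usable); 192.168.221.0/24 (161 hosts, 254 usable); 192.168.222.0/25 (67 hosts, 126 usable); 192.168.222.128/26 (51 hosts, 62 usable)


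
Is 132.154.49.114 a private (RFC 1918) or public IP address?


RFC 1918 private ranges:
  10.0.0.0/8 (10.0.0.0 - 10.255.255.255)
  172.16.0.0/12 (172.16.0.0 - 172.31.255.255)
  192.168.0.0/16 (192.168.0.0 - 192.168.255.255)
Public (not in any RFC 1918 range)


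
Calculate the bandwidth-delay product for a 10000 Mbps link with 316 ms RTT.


BDP = bandwidth * RTT
= 10000 Mbps * 316 ms
= 10000 * 1e6 * 316 / 1000 bits
= 3160000000 bits
= 395000000 bytes
= 385742.1875 KB
BDP = 3160000000 bits (395000000 bytes)


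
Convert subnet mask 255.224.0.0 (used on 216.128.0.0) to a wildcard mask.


Subnet mask: 255.224.0.0
Wildcard = 255.255.255.255 - subnet mask
255 - 255 = 0
255 - 224 = 31
255 - 0 = 255
255 - 0 = 255
Wildcard: 0.31.255.255


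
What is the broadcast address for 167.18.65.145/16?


Network: 167.18.0.0/16
Host bits = 16
Set all host bits to 1:
Broadcast: 167.18.255.255


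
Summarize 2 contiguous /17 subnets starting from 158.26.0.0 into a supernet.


Original prefix: /17
Number of subnets: 2 = 2^1
New prefix = 17 - 1 = 16
Supernet: 158.26.0.0/16


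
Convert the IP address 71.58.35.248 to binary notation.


71 = 01000111
58 = 00111010
35 = 00100011
248 = 11111000
Binary: 01000111.00111010.00100011.11111000


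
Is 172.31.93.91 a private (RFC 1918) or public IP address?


RFC 1918 private ranges:
  10.0.0.0/8 (10.0.0.0 - 10.255.255.255)
  172.16.0.0/12 (172.16.0.0 - 172.31.255.255)
  192.168.0.0/16 (192.168.0.0 - 192.168.255.255)
Private (in 172.16.0.0/12)


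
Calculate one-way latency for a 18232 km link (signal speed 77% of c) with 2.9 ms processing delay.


Speed = 0.77 * 3e5 km/s = 231000 km/s
Propagation delay = 18232 / 231000 = 0.0789 s = 78.9264 ms
Processing delay = 2.9 ms
Total one-way latency = 81.8264 ms


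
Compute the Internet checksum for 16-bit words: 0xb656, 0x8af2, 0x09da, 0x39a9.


Sum all words (with carry folding):
+ 0xb656 = 0xb656
+ 0x8af2 = 0x4149
+ 0x09da = 0x4b23
+ 0x39a9 = 0x84cc
One's complement: ~0x84cc
Checksum = 0x7b33


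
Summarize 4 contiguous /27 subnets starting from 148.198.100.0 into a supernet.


Original prefix: /27
Number of subnets: 4 = 2^2
New prefix = 27 - 2 = 25
Supernet: 148.198.100.0/25


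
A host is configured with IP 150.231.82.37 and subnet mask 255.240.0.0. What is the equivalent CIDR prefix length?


Binary: 11111111.11110000.00000000.00000000
Count leading 1s
Prefix: /12


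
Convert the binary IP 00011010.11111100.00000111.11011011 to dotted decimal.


00011010 = 26
11111100 = 252
00000111 = 7
11011011 = 219
IP: 26.252.7.219


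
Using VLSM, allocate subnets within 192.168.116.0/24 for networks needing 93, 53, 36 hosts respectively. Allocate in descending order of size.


93 hosts -> /25 (126 usable): 192.168.116.0/25
53 hosts -> /26 (62 usable): 192.168.116.128/26
36 hosts -> /26 (62 usable): 192.168.116.192/26
Allocation: 192.168.116.0/25 (93 hosts, 126 usable); 192.168.116.128/26 (53 hosts, 62 usable); 192.168.116.192/26 (36 hosts, 62 usable)


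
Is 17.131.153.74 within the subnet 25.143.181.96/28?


Subnet network: 25.143.181.96
Test IP AND mask: 17.131.153.64
No, 17.131.153.74 is not in 25.143.181.96/28


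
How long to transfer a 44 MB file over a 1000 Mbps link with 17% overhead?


Effective throughput = 1000 * (1 - 17/100) = 830 Mbps
File size in Mb = 44 * 8 = 352 Mb
Time = 352 / 830
Time = 0.4241 seconds


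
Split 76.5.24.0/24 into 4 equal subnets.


New prefix = 24 + 2 = 26
Each subnet has 64 addresses
  76.5.24.0/26
  76.5.24.64/26
  76.5.24.128/26
  76.5.24.192/26
Subnets: 76.5.24.0/26, 76.5.24.64/26, 76.5.24.128/26, 76.5.24.192/26


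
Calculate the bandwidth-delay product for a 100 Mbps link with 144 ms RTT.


BDP = bandwidth * RTT
= 100 Mbps * 144 ms
= 100 * 1e6 * 144 / 1000 bits
= 14400000 bits
= 1800000 bytes
= 1757.8125 KB
BDP = 14400000 bits (1800000 bytes)


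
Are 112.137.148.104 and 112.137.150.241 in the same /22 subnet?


Mask: 255.255.252.0
112.137.148.104 AND mask = 112.137.148.0
112.137.150.241 AND mask = 112.137.148.0
Yes, same subnet (112.137.148.0)


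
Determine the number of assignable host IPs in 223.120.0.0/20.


Host bits = 32 - 20 = 12
Total addresses = 2^12 = 4096
Usable = total - 2 (network and broadcast)
Usable hosts: 4094


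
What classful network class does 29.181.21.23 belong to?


First octet: 29
Binary: 00011101
0xxxxxxx -> Class A (1-126)
Class A, default mask 255.0.0.0 (/8)


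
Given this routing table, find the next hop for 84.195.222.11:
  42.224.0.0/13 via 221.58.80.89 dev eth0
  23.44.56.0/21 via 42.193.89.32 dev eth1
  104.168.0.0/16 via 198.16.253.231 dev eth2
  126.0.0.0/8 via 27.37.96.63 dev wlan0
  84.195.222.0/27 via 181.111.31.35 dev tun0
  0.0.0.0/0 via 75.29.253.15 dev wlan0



Longest prefix match for 84.195.222.11:
  /13 42.224.0.0: no
  /21 23.44.56.0: no
  /16 104.168.0.0: no
  /8 126.0.0.0: no
  /27 84.195.222.0: MATCH
  /0 0.0.0.0: MATCH
Selected: next-hop 181.111.31.35 via tun0 (matched /27)


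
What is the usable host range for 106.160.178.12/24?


Network: 106.160.178.0
Broadcast: 106.160.178.255
First usable = network + 1
Last usable = broadcast - 1
Range: 106.160.178.1 to 106.160.178.254


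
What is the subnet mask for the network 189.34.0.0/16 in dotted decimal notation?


/16 means 16 network bits, 16 host bits
Binary: 11111111111111110000000000000000
Mask: 255.255.0.0


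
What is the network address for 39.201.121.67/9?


IP:   00100111.11001001.01111001.01000011
Mask: 11111111.10000000.00000000.00000000
AND operation:
Net:  00100111.10000000.00000000.00000000
Network: 39.128.0.0/9


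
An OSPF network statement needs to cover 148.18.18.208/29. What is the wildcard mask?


Subnet mask: 255.255.255.248
Wildcard = 255.255.255.255 - subnet mask
255 - 255 = 0
255 - 255 = 0
255 - 255 = 0
255 - 248 = 7
Wildcard: 0.0.0.7


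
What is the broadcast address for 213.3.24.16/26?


Network: 213.3.24.0/26
Host bits = 6
Set all host bits to 1:
Broadcast: 213.3.24.63


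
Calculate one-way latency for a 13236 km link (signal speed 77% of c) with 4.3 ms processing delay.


Speed = 0.77 * 3e5 km/s = 231000 km/s
Propagation delay = 13236 / 231000 = 0.0573 s = 57.2987 ms
Processing delay = 4.3 ms
Total one-way latency = 61.5987 ms


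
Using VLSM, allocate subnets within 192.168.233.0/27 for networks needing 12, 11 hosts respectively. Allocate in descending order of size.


12 hosts -> /28 (14 usable): 192.168.233.0/28
11 hosts -> /28 (14 usable): 192.168.233.16/28
Allocation: 192.168.233.0/28 (12 hosts, 14 usable); 192.168.233.16/28 (11 hosts, 14 usable)


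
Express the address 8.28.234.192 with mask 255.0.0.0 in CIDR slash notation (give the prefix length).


Binary: 11111111.00000000.00000000.00000000
Count leading 1s
Prefix: /8


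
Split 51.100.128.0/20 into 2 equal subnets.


New prefix = 20 + 1 = 21
Each subnet has 2048 addresses
  51.100.128.0/21
  51.100.136.0/21
Subnets: 51.100.128.0/21, 51.100.136.0/21


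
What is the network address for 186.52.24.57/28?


IP:   10111010.00110100.00011000.00111001
Mask: 11111111.11111111.11111111.11110000
AND operation:
Net:  10111010.00110100.00011000.00110000
Network: 186.52.24.48/28


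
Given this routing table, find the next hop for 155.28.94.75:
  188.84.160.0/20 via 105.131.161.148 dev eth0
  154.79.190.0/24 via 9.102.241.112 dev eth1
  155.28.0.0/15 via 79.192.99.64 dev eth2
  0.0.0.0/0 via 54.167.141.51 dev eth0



Longest prefix match for 155.28.94.75:
  /20 188.84.160.0: no
  /24 154.79.190.0: no
  /15 155.28.0.0: MATCH
  /0 0.0.0.0: MATCH
Selected: next-hop 79.192.99.64 via eth2 (matched /15)


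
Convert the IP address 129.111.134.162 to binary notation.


129 = 10000001
111 = 01101111
134 = 10000110
162 = 10100010
Binary: 10000001.01101111.10000110.10100010


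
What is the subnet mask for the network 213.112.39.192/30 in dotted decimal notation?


/30 means 30 network bits, 2 host bits
Binary: 11111111111111111111111111111100
Mask: 255.255.255.252


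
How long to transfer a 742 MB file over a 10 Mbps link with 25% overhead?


Effective throughput = 10 * (1 - 25/100) = 7.5 Mbps
File size in Mb = 742 * 8 = 5936 Mb
Time = 5936 / 7.5
Time = 791.4667 seconds


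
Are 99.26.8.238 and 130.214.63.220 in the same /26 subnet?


Mask: 255.255.255.192
99.26.8.238 AND mask = 99.26.8.192
130.214.63.220 AND mask = 130.214.63.192
No, different subnets (99.26.8.192 vs 130.214.63.192)


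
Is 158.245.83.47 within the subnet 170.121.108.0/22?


Subnet network: 170.121.108.0
Test IP AND mask: 158.245.80.0
No, 158.245.83.47 is not in 170.121.108.0/22


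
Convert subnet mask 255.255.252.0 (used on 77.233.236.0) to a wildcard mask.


Subnet mask: 255.255.252.0
Wildcard = 255.255.255.255 - subnet mask
255 - 255 = 0
255 - 255 = 0
255 - 252 = 3
255 - 0 = 255
Wildcard: 0.0.3.255


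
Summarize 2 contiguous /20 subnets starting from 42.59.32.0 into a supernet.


Original prefix: /20
Number of subnets: 2 = 2^1
New prefix = 20 - 1 = 19
Supernet: 42.59.32.0/19


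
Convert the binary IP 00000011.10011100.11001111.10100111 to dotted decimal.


00000011 = 3
10011100 = 156
11001111 = 207
10100111 = 167
IP: 3.156.207.167


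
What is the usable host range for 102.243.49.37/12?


Network: 102.240.0.0
Broadcast: 102.255.255.255
First usable = network + 1
Last usable = broadcast - 1
Range: 102.240.0.1 to 102.255.255.254


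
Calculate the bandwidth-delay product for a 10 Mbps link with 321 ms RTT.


BDP = bandwidth * RTT
= 10 Mbps * 321 ms
= 10 * 1e6 * 321 / 1000 bits
= 3210000 bits
= 401250 bytes
= 391.8457 KB
BDP = 3210000 bits (401250 bytes)


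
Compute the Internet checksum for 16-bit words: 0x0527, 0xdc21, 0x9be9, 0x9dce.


Sum all words (with carry folding):
+ 0x0527 = 0x0527
+ 0xdc21 = 0xe148
+ 0x9be9 = 0x7d32
+ 0x9dce = 0x1b01
One's complement: ~0x1b01
Checksum = 0xe4fe


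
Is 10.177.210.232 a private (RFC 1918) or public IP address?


RFC 1918 private ranges:
  10.0.0.0/8 (10.0.0.0 - 10.255.255.255)
  172.16.0.0/12 (172.16.0.0 - 172.31.255.255)
  192.168.0.0/16 (192.168.0.0 - 192.168.255.255)
Private (in 10.0.0.0/8)


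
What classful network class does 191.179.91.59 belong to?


First octet: 191
Binary: 10111111
10xxxxxx -> Class B (128-191)
Class B, default mask 255.255.0.0 (/16)


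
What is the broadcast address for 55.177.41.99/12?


Network: 55.176.0.0/12
Host bits = 20
Set all host bits to 1:
Broadcast: 55.191.255.255


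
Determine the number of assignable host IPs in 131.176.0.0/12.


Host bits = 32 - 12 = 20
Total addresses = 2^20 = 1048576
Usable = total - 2 (network and broadcast)
Usable hosts: 1048574


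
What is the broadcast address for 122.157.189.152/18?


Network: 122.157.128.0/18
Host bits = 14
Set all host bits to 1:
Broadcast: 122.157.191.255


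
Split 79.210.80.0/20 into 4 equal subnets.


New prefix = 20 + 2 = 22
Each subnet has 1024 addresses
  79.210.80.0/22
  79.210.84.0/22
  79.210.88.0/22
  79.210.92.0/22
Subnets: 79.210.80.0/22, 79.210.84.0/22, 79.210.88.0/22, 79.210.92.0/22


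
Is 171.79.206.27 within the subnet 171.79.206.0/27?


Subnet network: 171.79.206.0
Test IP AND mask: 171.79.206.0
Yes, 171.79.206.27 is in 171.79.206.0/27


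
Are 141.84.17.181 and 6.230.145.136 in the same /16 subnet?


Mask: 255.255.0.0
141.84.17.181 AND mask = 141.84.0.0
6.230.145.136 AND mask = 6.230.0.0
No, different subnets (141.84.0.0 vs 6.230.0.0)


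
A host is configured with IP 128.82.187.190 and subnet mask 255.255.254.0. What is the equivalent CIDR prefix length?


Binary: 11111111.11111111.11111110.00000000
Count leading 1s
Prefix: /23


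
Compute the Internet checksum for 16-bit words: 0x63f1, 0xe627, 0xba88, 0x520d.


Sum all words (with carry folding):
+ 0x63f1 = 0x63f1
+ 0xe627 = 0x4a19
+ 0xba88 = 0x04a2
+ 0x520d = 0x56af
One's complement: ~0x56af
Checksum = 0xa950


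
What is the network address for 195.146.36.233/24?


IP:   11000011.10010010.00100100.11101001
Mask: 11111111.11111111.11111111.00000000
AND operation:
Net:  11000011.10010010.00100100.00000000
Network: 195.146.36.0/24


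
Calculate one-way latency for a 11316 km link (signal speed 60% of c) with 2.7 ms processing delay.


Speed = 0.6 * 3e5 km/s = 180000 km/s
Propagation delay = 11316 / 180000 = 0.0629 s = 62.8667 ms
Processing delay = 2.7 ms
Total one-way latency = 65.5667 ms


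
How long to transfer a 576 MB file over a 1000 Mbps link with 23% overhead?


Effective throughput = 1000 * (1 - 23/100) = 770 Mbps
File size in Mb = 576 * 8 = 4608 Mb
Time = 4608 / 770
Time = 5.9844 seconds


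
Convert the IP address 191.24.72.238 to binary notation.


191 = 10111111
24 = 00011000
72 = 01001000
238 = 11101110
Binary: 10111111.00011000.01001000.11101110


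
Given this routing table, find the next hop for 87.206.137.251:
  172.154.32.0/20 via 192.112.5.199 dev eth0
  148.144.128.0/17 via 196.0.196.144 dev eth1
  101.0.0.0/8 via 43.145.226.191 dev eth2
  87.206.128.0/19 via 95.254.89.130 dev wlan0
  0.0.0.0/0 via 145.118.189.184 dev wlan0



Longest prefix match for 87.206.137.251:
  /20 172.154.32.0: no
  /17 148.144.128.0: no
  /8 101.0.0.0: no
  /19 87.206.128.0: MATCH
  /0 0.0.0.0: MATCH
Selected: next-hop 95.254.89.130 via wlan0 (matched /19)


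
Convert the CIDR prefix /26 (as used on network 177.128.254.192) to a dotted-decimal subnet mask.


/26 means 26 network bits, 6 host bits
Binary: 11111111111111111111111111000000
Mask: 255.255.255.192


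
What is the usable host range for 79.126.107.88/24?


Network: 79.126.107.0
Broadcast: 79.126.107.255
First usable = network + 1
Last usable = broadcast - 1
Range: 79.126.107.1 to 79.126.107.254


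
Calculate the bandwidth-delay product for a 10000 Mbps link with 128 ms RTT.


BDP = bandwidth * RTT
= 10000 Mbps * 128 ms
= 10000 * 1e6 * 128 / 1000 bits
= 1280000000 bits
= 160000000 bytes
= 156250 KB
BDP = 1280000000 bits (160000000 bytes)


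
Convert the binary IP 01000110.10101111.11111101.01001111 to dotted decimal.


01000110 = 70
10101111 = 175
11111101 = 253
01001111 = 79
IP: 70.175.253.79


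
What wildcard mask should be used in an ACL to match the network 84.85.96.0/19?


Subnet mask: 255.255.224.0
Wildcard = 255.255.255.255 - subnet mask
255 - 255 = 0
255 - 255 = 0
255 - 224 = 31
255 - 0 = 255
Wildcard: 0.0.31.255


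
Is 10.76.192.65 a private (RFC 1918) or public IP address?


RFC 1918 private ranges:
  10.0.0.0/8 (10.0.0.0 - 10.255.255.255)
  172.16.0.0/12 (172.16.0.0 - 172.31.255.255)
  192.168.0.0/16 (192.168.0.0 - 192.168.255.255)
Private (in 10.0.0.0/8)


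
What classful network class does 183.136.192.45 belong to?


First octet: 183
Binary: 10110111
10xxxxxx -> Class B (128-191)
Class B, default mask 255.255.0.0 (/16)


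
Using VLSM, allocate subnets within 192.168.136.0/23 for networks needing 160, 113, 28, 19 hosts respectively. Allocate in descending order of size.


160 hosts -> /24 (254 usable): 192.168.136.0/24
113 hosts -> /25 (126 usable): 192.168.137.0/25
28 hosts -> /27 (30 usable): 192.168.137.128/27
19 hosts -> /27 (30 usable): 192.168.137.160/27
Allocation: 192.168.136.0/24 (160 hosts, 254 usable); 192.168.137.0/25 (113 hosts, 126 usable); 192.168.137.128/27 (28 hosts, 30 usable); 192.168.137.160/27 (19 hosts, 30 usable)


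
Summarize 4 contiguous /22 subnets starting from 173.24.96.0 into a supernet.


Original prefix: /22
Number of subnets: 4 = 2^2
New prefix = 22 - 2 = 20
Supernet: 173.24.96.0/20


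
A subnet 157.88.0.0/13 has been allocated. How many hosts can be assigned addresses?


Host bits = 32 - 13 = 19
Total addresses = 2^19 = 524288
Usable = total - 2 (network and broadcast)
Usable hosts: 524286


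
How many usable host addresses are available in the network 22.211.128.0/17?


Host bits = 32 - 17 = 15
Total addresses = 2^15 = 32768
Usable = total - 2 (network and broadcast)
Usable hosts: 32766


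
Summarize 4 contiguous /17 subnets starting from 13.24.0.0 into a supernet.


Original prefix: /17
Number of subnets: 4 = 2^2
New prefix = 17 - 2 = 15
Supernet: 13.24.0.0/15


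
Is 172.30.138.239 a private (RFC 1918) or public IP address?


RFC 1918 private ranges:
  10.0.0.0/8 (10.0.0.0 - 10.255.255.255)
  172.16.0.0/12 (172.16.0.0 - 172.31.255.255)
  192.168.0.0/16 (192.168.0.0 - 192.168.255.255)
Private (in 172.16.0.0/12)


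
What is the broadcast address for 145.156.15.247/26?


Network: 145.156.15.192/26
Host bits = 6
Set all host bits to 1:
Broadcast: 145.156.15.255


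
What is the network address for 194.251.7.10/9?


IP:   11000010.11111011.00000111.00001010
Mask: 11111111.10000000.00000000.00000000
AND operation:
Net:  11000010.10000000.00000000.00000000
Network: 194.128.0.0/9


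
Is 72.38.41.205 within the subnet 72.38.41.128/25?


Subnet network: 72.38.41.128
Test IP AND mask: 72.38.41.128
Yes, 72.38.41.205 is in 72.38.41.128/25


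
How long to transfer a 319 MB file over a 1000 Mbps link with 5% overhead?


Effective throughput = 1000 * (1 - 5/100) = 950 Mbps
File size in Mb = 319 * 8 = 2552 Mb
Time = 2552 / 950
Time = 2.6863 seconds


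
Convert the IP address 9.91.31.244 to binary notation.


9 = 00001001
91 = 01011011
31 = 00011111
244 = 11110100
Binary: 00001001.01011011.00011111.11110100


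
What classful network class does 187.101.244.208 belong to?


First octet: 187
Binary: 10111011
10xxxxxx -> Class B (128-191)
Class B, default mask 255.255.0.0 (/16)


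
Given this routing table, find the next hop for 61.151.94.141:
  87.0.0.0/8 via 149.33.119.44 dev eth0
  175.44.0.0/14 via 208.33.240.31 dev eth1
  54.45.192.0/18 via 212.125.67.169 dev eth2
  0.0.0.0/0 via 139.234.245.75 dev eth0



Longest prefix match for 61.151.94.141:
  /8 87.0.0.0: no
  /14 175.44.0.0: no
  /18 54.45.192.0: no
  /0 0.0.0.0: MATCH
Selected: next-hop 139.234.245.75 via eth0 (matched /0)


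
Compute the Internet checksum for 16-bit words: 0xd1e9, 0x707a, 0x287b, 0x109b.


Sum all words (with carry folding):
+ 0xd1e9 = 0xd1e9
+ 0x707a = 0x4264
+ 0x287b = 0x6adf
+ 0x109b = 0x7b7a
One's complement: ~0x7b7a
Checksum = 0x8485


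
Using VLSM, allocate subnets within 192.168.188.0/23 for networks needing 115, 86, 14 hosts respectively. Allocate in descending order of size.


115 hosts -> /25 (126 usable): 192.168.188.0/25
86 hosts -> /25 (126 usable): 192.168.188.128/25
14 hosts -> /28 (14 usable): 192.168.189.0/28
Allocation: 192.168.188.0/25 (115 hosts, 126 usable); 192.168.188.128/25 (86 hosts, 126 usable); 192.168.189.0/28 (14 hosts, 14 usable)


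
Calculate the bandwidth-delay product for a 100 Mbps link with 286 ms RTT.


BDP = bandwidth * RTT
= 100 Mbps * 286 ms
= 100 * 1e6 * 286 / 1000 bits
= 28600000 bits
= 3575000 bytes
= 3491.2109 KB
BDP = 28600000 bits (3575000 bytes)


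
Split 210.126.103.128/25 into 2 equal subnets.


New prefix = 25 + 1 = 26
Each subnet has 64 addresses
  210.126.103.128/26
  210.126.103.192/26
Subnets: 210.126.103.128/26, 210.126.103.192/26


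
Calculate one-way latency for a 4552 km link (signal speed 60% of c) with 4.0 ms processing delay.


Speed = 0.6 * 3e5 km/s = 180000 km/s
Propagation delay = 4552 / 180000 = 0.0253 s = 25.2889 ms
Processing delay = 4.0 ms
Total one-way latency = 29.2889 ms


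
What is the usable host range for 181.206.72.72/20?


Network: 181.206.64.0
Broadcast: 181.206.79.255
First usable = network + 1
Last usable = broadcast - 1
Range: 181.206.64.1 to 181.206.79.254


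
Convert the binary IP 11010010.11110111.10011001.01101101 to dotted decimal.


11010010 = 210
11110111 = 247
10011001 = 153
01101101 = 109
IP: 210.247.153.109


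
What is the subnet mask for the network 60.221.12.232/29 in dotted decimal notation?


/29 means 29 network bits, 3 host bits
Binary: 11111111111111111111111111111000
Mask: 255.255.255.248


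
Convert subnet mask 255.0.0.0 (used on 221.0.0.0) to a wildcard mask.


Subnet mask: 255.0.0.0
Wildcard = 255.255.255.255 - subnet mask
255 - 255 = 0
255 - 0 = 255
255 - 0 = 255
255 - 0 = 255
Wildcard: 0.255.255.255


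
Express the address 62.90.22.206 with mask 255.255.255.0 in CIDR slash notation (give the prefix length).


Binary: 11111111.11111111.11111111.00000000
Count leading 1s
Prefix: /24


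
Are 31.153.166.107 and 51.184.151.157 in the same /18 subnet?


Mask: 255.255.192.0
31.153.166.107 AND mask = 31.153.128.0
51.184.151.157 AND mask = 51.184.128.0
No, different subnets (31.153.128.0 vs 51.184.128.0)


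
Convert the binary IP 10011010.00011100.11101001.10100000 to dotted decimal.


10011010 = 154
00011100 = 28
11101001 = 233
10100000 = 160
IP: 154.28.233.160


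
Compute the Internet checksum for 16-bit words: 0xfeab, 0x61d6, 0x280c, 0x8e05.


Sum all words (with carry folding):
+ 0xfeab = 0xfeab
+ 0x61d6 = 0x6082
+ 0x280c = 0x888e
+ 0x8e05 = 0x1694
One's complement: ~0x1694
Checksum = 0xe96b


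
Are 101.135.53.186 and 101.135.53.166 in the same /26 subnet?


Mask: 255.255.255.192
101.135.53.186 AND mask = 101.135.53.128
101.135.53.166 AND mask = 101.135.53.128
Yes, same subnet (101.135.53.128)
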